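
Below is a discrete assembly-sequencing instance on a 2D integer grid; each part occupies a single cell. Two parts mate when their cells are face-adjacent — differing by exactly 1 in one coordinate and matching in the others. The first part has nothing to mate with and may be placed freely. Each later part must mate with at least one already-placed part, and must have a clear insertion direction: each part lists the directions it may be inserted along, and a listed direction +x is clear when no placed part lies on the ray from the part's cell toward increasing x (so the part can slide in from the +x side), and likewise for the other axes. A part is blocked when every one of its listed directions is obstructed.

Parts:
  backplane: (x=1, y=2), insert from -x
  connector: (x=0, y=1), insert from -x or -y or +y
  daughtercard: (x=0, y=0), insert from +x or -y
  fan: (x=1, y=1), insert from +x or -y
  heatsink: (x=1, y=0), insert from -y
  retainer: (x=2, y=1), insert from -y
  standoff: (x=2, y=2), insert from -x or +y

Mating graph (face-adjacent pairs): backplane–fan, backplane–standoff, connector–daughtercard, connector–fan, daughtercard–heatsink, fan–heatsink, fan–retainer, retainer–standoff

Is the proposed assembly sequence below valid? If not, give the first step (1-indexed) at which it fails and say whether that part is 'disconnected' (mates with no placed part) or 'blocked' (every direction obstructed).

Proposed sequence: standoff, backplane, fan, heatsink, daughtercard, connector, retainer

1. standoff@(2, 2) [-x clear] — {standoff}
2. backplane@(1, 2) [-x clear] — {backplane, standoff}
3. fan@(1, 1) [+x clear] — {backplane, fan, standoff}
4. heatsink@(1, 0) [-y clear] — {backplane, fan, heatsink, standoff}
5. daughtercard@(0, 0) [-y clear] — {backplane, daughtercard, fan, heatsink, standoff}
6. connector@(0, 1) [-x clear] — {backplane, connector, daughtercard, fan, heatsink, standoff}
7. retainer@(2, 1) [-y clear] — {backplane, connector, daughtercard, fan, heatsink, retainer, standoff}

Valid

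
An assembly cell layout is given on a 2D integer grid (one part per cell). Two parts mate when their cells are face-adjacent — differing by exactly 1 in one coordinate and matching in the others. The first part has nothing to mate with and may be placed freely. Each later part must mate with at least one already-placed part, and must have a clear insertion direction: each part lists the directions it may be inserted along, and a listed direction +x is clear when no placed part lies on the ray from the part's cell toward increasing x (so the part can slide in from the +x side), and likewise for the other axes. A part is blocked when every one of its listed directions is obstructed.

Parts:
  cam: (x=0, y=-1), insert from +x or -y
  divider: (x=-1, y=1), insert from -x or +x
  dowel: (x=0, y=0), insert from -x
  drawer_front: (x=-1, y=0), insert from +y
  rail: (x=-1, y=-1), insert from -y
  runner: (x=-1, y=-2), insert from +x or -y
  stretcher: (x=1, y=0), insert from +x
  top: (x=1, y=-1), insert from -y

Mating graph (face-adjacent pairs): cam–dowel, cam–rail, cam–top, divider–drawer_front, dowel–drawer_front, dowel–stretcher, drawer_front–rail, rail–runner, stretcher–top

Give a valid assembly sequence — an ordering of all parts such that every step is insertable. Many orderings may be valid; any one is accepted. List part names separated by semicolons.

stretcher; top; dowel; drawer_front; divider; cam; rail; runner

1. stretcher@(1, 0) [+x clear] — {stretcher}
2. top@(1, -1) [-y clear] — {stretcher, top}
3. dowel@(0, 0) [-x clear] — {dowel, stretcher, top}
4. drawer_front@(-1, 0) [+y clear] — {dowel, drawer_front, stretcher, top}
5. divider@(-1, 1) [-x clear] — {divider, dowel, drawer_front, stretcher, top}
6. cam@(0, -1) [-y clear] — {cam, divider, dowel, drawer_front, stretcher, top}
7. rail@(-1, -1) [-y clear] — {cam, divider, dowel, drawer_front, rail, stretcher, top}
8. runner@(-1, -2) [+x clear] — {cam, divider, dowel, drawer_front, rail, runner, stretcher, top}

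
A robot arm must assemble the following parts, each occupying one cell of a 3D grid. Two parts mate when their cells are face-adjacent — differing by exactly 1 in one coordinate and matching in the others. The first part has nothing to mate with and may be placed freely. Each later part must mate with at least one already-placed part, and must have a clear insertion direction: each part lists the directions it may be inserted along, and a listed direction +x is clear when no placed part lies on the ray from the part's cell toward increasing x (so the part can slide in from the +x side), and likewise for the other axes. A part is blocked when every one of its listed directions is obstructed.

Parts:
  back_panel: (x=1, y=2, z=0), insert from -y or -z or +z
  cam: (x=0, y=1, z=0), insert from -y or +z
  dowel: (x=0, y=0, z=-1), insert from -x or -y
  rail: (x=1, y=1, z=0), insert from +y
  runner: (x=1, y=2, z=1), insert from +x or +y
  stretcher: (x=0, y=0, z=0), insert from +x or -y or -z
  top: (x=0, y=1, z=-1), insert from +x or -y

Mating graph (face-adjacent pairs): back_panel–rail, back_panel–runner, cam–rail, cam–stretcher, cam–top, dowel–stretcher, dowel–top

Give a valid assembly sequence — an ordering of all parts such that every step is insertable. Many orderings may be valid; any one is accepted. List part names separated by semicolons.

top; dowel; stretcher; cam; rail; back_panel; runner

1. top@(0, 1, -1) [+x clear] — {top}
2. dowel@(0, 0, -1) [-x clear] — {dowel, top}
3. stretcher@(0, 0, 0) [+x clear] — {dowel, stretcher, top}
4. cam@(0, 1, 0) [+z clear] — {cam, dowel, stretcher, top}
5. rail@(1, 1, 0) [+y clear] — {cam, dowel, rail, stretcher, top}
6. back_panel@(1, 2, 0) [-z clear] — {back_panel, cam, dowel, rail, stretcher, top}
7. runner@(1, 2, 1) [+x clear] — {back_panel, cam, dowel, rail, runner, stretcher, top}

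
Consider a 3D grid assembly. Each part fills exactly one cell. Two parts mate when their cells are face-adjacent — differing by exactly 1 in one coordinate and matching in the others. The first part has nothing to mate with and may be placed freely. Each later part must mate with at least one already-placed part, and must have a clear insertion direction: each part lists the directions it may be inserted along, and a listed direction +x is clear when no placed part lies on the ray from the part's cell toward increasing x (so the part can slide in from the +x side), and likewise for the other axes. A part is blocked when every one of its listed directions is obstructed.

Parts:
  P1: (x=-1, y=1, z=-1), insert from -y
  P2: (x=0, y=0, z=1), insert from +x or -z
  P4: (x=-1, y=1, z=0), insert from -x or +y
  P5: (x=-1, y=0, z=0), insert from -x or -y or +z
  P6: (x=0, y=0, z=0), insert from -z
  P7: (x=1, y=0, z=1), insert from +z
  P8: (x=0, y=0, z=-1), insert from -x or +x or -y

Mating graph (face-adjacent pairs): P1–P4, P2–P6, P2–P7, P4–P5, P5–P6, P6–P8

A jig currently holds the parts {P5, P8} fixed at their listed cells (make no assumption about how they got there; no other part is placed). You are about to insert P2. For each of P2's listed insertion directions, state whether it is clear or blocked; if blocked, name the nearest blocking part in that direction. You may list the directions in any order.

+x: ray from P2(0, 0, 1) has no placed part ⇒ clear
-z: nearest on ray is P8@(0, 0, -1) ⇒ blocked

+x: clear; -z: blocked by P8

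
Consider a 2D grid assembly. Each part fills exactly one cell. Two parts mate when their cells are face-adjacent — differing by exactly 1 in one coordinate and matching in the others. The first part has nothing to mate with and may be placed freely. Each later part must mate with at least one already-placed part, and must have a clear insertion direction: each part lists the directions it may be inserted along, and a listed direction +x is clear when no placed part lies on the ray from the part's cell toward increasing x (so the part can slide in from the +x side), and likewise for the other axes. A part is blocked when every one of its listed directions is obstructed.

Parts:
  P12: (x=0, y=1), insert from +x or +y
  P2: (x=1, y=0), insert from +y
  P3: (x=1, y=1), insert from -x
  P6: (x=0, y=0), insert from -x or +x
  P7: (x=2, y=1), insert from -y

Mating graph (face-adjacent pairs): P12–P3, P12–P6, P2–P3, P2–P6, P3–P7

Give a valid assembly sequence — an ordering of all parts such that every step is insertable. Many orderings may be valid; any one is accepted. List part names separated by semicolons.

P2; P3; P7; P12; P6

1. P2@(1, 0) [+y clear] — {P2}
2. P3@(1, 1) [-x clear] — {P2, P3}
3. P7@(2, 1) [-y clear] — {P2, P3, P7}
4. P12@(0, 1) [+y clear] — {P12, P2, P3, P7}
5. P6@(0, 0) [-x clear] — {P12, P2, P3, P6, P7}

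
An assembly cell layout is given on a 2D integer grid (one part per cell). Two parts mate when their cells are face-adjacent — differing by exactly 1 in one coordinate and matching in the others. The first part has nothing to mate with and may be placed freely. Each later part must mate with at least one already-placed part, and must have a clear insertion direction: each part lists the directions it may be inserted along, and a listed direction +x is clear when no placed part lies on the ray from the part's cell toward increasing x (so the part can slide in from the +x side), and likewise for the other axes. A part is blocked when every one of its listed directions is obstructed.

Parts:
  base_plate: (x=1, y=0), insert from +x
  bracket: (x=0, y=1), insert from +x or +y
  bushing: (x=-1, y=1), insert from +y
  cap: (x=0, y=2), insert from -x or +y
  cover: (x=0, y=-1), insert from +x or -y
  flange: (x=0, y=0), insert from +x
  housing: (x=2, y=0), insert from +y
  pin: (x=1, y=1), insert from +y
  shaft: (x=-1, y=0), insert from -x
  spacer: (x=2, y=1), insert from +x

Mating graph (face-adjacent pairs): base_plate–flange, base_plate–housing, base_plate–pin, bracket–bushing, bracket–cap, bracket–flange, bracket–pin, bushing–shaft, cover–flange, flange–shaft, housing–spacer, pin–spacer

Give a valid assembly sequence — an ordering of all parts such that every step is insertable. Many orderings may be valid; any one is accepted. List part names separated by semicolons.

cap; bracket; pin; bushing; flange; cover; base_plate; housing; spacer; shaft

1. cap@(0, 2) [-x clear] — {cap}
2. bracket@(0, 1) [+x clear] — {bracket, cap}
3. pin@(1, 1) [+y clear] — {bracket, cap, pin}
4. bushing@(-1, 1) [+y clear] — {bracket, bushing, cap, pin}
5. flange@(0, 0) [+x clear] — {bracket, bushing, cap, flange, pin}
6. cover@(0, -1) [+x clear] — {bracket, bushing, cap, cover, flange, pin}
7. base_plate@(1, 0) [+x clear] — {base_plate, bracket, bushing, cap, cover, flange, pin}
8. housing@(2, 0) [+y clear] — {base_plate, bracket, bushing, cap, cover, flange, housing, pin}
9. spacer@(2, 1) [+x clear] — {base_plate, bracket, bushing, cap, cover, flange, housing, pin, spacer}
10. shaft@(-1, 0) [-x clear] — {base_plate, bracket, bushing, cap, cover, flange, housing, pin, shaft, spacer}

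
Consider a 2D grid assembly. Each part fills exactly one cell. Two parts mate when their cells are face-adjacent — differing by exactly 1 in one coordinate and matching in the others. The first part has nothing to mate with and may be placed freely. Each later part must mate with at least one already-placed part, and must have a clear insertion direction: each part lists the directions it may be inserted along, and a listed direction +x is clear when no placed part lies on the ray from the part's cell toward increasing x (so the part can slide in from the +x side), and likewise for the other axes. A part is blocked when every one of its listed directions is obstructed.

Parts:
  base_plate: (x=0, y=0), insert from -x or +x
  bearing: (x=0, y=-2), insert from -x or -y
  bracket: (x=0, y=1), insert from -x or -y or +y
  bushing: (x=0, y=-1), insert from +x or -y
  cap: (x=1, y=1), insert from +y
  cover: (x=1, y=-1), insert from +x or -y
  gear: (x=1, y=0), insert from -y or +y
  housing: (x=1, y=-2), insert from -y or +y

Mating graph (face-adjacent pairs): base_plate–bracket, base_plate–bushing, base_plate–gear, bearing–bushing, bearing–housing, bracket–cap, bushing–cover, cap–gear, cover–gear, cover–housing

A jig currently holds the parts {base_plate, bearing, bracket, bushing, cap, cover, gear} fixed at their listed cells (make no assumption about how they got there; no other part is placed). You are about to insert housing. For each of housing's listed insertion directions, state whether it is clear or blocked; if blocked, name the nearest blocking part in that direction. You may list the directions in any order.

+y: blocked by cover; -y: clear

-y: ray from housing(1, -2) has no placed part ⇒ clear
+y: nearest on ray is cover@(1, -1) ⇒ blocked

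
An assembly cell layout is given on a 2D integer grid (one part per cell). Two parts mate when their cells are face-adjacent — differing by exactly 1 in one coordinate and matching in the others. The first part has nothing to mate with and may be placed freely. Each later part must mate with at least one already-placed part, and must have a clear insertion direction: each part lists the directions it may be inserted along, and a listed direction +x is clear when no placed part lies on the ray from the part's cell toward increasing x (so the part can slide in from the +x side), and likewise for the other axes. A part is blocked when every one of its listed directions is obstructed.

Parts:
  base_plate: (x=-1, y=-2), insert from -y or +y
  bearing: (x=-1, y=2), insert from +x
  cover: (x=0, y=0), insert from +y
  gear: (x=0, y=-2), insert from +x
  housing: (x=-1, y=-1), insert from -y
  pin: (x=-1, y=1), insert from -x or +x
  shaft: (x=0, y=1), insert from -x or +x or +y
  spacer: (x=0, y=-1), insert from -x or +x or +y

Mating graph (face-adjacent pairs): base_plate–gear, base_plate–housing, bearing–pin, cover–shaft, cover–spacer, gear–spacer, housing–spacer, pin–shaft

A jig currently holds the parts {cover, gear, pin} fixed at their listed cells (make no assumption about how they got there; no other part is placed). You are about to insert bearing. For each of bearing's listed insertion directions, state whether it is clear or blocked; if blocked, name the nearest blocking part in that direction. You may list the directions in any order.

+x: ray from bearing(-1, 2) has no placed part ⇒ clear

+x: clear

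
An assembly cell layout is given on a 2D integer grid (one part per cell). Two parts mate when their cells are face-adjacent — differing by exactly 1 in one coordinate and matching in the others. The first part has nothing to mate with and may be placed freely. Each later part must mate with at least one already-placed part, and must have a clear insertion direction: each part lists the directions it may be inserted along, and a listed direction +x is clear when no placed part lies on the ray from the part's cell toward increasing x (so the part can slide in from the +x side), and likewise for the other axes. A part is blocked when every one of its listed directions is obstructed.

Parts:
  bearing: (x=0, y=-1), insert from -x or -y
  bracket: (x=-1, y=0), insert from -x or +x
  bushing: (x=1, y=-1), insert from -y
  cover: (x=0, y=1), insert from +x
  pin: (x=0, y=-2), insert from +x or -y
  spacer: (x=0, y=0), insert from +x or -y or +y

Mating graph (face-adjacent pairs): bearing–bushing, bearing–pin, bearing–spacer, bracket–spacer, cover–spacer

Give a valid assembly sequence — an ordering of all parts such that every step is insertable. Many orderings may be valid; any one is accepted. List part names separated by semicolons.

1. spacer@(0, 0) [+x clear] — {spacer}
2. cover@(0, 1) [+x clear] — {cover, spacer}
3. bracket@(-1, 0) [-x clear] — {bracket, cover, spacer}
4. bearing@(0, -1) [-x clear] — {bearing, bracket, cover, spacer}
5. bushing@(1, -1) [-y clear] — {bearing, bracket, bushing, cover, spacer}
6. pin@(0, -2) [+x clear] — {bearing, bracket, bushing, cover, pin, spacer}

spacer; cover; bracket; bearing; bushing; pin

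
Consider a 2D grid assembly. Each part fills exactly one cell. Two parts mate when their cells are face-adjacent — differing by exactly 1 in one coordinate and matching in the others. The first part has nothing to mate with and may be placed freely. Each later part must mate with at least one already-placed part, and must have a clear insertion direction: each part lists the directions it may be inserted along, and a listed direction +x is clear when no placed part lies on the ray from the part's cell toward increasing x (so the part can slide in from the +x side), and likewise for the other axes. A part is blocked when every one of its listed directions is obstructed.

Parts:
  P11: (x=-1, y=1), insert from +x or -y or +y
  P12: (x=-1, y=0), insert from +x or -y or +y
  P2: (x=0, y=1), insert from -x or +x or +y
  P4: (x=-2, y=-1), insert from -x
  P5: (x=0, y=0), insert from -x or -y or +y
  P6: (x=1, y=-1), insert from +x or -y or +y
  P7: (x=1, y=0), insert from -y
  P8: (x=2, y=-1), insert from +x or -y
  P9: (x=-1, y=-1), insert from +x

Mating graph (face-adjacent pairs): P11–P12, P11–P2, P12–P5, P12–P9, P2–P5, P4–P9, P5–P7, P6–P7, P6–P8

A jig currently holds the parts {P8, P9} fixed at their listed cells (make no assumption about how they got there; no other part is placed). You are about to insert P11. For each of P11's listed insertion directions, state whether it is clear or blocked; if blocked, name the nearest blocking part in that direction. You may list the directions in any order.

+x: clear; +y: clear; -y: blocked by P9

+x: ray from P11(-1, 1) has no placed part ⇒ clear
-y: nearest on ray is P9@(-1, -1) ⇒ blocked
+y: ray from P11(-1, 1) has no placed part ⇒ clear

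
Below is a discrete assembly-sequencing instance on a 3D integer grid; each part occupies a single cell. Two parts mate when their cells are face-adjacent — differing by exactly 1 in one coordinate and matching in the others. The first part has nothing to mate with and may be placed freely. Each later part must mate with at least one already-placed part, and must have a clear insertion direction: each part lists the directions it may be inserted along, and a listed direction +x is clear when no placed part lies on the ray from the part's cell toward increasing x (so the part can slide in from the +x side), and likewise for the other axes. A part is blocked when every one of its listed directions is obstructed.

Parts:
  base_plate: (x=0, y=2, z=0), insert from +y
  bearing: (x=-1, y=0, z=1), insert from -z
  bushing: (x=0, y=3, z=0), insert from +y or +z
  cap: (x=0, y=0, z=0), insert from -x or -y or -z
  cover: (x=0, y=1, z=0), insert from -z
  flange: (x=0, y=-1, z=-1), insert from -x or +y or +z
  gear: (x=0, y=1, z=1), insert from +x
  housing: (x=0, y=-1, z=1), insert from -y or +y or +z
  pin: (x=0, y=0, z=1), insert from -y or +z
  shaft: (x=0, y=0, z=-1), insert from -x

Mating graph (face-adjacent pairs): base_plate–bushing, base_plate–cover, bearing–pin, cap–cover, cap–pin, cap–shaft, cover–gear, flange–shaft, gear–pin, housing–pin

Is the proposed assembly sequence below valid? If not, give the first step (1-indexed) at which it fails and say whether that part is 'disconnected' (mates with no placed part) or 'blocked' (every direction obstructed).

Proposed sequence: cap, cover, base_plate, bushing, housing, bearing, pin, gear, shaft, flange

Invalid at step 5 (disconnected)

1. cap@(0, 0, 0) [-x clear] — {cap}
2. cover@(0, 1, 0) [-z clear] — {cap, cover}
3. base_plate@(0, 2, 0) [+y clear] — {base_plate, cap, cover}
4. bushing@(0, 3, 0) [+y clear] — {base_plate, bushing, cap, cover}
5. housing@(0, -1, 1) — no placed neighbour ⇒ disconnected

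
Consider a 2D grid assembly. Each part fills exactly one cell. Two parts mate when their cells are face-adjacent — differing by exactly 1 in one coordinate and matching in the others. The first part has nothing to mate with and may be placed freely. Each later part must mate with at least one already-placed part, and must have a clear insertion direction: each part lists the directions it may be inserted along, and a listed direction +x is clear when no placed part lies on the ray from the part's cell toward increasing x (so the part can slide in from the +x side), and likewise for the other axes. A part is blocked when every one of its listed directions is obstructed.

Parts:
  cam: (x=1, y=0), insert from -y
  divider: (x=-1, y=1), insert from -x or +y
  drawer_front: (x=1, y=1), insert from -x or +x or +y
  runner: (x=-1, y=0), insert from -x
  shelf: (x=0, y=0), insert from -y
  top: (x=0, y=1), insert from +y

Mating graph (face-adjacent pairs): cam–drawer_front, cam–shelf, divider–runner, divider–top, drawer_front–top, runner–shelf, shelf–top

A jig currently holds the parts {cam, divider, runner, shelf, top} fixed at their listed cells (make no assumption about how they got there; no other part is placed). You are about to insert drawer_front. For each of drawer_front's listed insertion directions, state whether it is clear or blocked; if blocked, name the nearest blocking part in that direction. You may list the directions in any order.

+x: clear; +y: clear; -x: blocked by top

-x: nearest on ray is top@(0, 1) ⇒ blocked
+x: ray from drawer_front(1, 1) has no placed part ⇒ clear
+y: ray from drawer_front(1, 1) has no placed part ⇒ clear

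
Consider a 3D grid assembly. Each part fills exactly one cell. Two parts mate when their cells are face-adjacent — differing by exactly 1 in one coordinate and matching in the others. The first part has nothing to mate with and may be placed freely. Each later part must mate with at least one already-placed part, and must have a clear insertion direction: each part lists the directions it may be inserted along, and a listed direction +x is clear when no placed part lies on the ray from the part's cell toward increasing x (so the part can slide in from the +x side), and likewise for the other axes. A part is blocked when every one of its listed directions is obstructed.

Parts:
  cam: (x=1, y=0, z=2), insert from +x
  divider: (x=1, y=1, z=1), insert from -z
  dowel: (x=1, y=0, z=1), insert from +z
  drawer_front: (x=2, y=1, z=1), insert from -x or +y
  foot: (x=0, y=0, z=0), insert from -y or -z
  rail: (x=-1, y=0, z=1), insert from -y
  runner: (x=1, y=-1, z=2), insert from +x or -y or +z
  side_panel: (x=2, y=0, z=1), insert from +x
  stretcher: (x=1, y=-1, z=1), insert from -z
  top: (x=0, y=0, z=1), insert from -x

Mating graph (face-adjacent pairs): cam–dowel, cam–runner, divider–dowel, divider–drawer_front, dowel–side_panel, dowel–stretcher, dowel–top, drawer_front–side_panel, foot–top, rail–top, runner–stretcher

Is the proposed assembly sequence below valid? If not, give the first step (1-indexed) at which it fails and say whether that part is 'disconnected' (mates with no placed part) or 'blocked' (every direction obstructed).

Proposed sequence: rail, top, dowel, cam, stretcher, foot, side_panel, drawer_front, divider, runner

Invalid at step 2 (blocked)

1. rail@(-1, 0, 1) [-y clear] — {rail}
2. top@(0, 0, 1) — -x all obstructed ⇒ blocked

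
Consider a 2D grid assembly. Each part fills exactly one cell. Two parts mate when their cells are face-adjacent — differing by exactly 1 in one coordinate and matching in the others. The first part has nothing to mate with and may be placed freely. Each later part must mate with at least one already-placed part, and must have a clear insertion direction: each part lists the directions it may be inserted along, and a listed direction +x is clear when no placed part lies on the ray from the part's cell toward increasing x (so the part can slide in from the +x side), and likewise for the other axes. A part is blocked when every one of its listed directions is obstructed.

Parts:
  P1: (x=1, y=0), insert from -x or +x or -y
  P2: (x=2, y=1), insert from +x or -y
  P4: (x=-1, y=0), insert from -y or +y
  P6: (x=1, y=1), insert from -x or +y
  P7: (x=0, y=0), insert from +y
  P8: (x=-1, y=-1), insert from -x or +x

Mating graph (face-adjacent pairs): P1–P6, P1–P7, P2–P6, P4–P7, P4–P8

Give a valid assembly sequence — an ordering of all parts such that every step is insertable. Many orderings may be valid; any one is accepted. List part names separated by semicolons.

1. P1@(1, 0) [-x clear] — {P1}
2. P7@(0, 0) [+y clear] — {P1, P7}
3. P4@(-1, 0) [-y clear] — {P1, P4, P7}
4. P8@(-1, -1) [-x clear] — {P1, P4, P7, P8}
5. P6@(1, 1) [-x clear] — {P1, P4, P6, P7, P8}
6. P2@(2, 1) [+x clear] — {P1, P2, P4, P6, P7, P8}

P1; P7; P4; P8; P6; P2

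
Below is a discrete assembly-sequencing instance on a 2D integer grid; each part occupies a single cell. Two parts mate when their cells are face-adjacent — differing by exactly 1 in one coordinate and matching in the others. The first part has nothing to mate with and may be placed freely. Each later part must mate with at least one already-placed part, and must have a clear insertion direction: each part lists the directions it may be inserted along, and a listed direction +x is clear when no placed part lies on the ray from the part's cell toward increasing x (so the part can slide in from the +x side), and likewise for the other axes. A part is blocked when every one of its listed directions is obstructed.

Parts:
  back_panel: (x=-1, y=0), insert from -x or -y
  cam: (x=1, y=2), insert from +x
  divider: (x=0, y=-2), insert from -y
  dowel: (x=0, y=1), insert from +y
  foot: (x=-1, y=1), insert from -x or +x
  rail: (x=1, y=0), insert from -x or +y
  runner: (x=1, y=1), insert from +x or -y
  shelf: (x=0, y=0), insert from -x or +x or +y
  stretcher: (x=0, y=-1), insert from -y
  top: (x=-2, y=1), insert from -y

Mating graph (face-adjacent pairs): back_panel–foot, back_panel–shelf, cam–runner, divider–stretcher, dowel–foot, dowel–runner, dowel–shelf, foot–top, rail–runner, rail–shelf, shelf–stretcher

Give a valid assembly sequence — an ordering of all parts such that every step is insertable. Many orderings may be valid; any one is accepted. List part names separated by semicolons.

stretcher; shelf; divider; rail; runner; dowel; foot; cam; back_panel; top

1. stretcher@(0, -1) [-y clear] — {stretcher}
2. shelf@(0, 0) [-x clear] — {shelf, stretcher}
3. divider@(0, -2) [-y clear] — {divider, shelf, stretcher}
4. rail@(1, 0) [+y clear] — {divider, rail, shelf, stretcher}
5. runner@(1, 1) [+x clear] — {divider, rail, runner, shelf, stretcher}
6. dowel@(0, 1) [+y clear] — {divider, dowel, rail, runner, shelf, stretcher}
7. foot@(-1, 1) [-x clear] — {divider, dowel, foot, rail, runner, shelf, stretcher}
8. cam@(1, 2) [+x clear] — {cam, divider, dowel, foot, rail, runner, shelf, stretcher}
9. back_panel@(-1, 0) [-x clear] — {back_panel, cam, divider, dowel, foot, rail, runner, shelf, stretcher}
10. top@(-2, 1) [-y clear] — {back_panel, cam, divider, dowel, foot, rail, runner, shelf, stretcher, top}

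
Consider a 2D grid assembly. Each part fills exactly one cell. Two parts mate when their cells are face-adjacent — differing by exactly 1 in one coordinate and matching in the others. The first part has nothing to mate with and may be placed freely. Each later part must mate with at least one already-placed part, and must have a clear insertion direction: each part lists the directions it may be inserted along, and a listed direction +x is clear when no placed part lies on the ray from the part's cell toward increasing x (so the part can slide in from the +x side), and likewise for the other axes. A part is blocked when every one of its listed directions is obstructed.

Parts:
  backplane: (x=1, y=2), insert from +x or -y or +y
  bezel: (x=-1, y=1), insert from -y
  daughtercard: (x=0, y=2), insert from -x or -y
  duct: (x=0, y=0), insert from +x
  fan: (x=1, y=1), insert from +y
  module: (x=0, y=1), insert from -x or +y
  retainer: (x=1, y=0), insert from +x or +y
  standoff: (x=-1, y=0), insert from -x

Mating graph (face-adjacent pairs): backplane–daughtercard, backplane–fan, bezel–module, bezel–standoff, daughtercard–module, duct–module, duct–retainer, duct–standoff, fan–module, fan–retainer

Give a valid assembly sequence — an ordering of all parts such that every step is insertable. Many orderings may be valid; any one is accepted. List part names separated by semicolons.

daughtercard; module; bezel; standoff; duct; retainer; fan; backplane

1. daughtercard@(0, 2) [-x clear] — {daughtercard}
2. module@(0, 1) [-x clear] — {daughtercard, module}
3. bezel@(-1, 1) [-y clear] — {bezel, daughtercard, module}
4. standoff@(-1, 0) [-x clear] — {bezel, daughtercard, module, standoff}
5. duct@(0, 0) [+x clear] — {bezel, daughtercard, duct, module, standoff}
6. retainer@(1, 0) [+x clear] — {bezel, daughtercard, duct, module, retainer, standoff}
7. fan@(1, 1) [+y clear] — {bezel, daughtercard, duct, fan, module, retainer, standoff}
8. backplane@(1, 2) [+x clear] — {backplane, bezel, daughtercard, duct, fan, module, retainer, standoff}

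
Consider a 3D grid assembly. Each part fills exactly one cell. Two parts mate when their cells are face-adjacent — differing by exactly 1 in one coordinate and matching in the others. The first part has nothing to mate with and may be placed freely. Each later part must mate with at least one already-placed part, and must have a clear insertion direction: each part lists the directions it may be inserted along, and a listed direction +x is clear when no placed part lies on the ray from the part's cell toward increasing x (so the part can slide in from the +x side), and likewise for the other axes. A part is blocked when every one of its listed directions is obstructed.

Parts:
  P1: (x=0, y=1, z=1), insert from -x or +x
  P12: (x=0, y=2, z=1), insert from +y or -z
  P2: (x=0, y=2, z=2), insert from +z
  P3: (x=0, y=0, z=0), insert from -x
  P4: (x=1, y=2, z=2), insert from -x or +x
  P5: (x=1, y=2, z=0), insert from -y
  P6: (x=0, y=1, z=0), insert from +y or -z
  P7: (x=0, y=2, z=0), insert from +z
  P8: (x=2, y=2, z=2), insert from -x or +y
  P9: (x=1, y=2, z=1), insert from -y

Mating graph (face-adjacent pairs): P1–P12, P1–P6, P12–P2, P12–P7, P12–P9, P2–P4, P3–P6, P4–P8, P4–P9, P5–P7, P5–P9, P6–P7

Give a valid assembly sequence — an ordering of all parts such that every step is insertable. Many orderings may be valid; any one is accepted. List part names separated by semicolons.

P3; P6; P1; P7; P12; P9; P2; P5; P4; P8

1. P3@(0, 0, 0) [-x clear] — {P3}
2. P6@(0, 1, 0) [+y clear] — {P3, P6}
3. P1@(0, 1, 1) [-x clear] — {P1, P3, P6}
4. P7@(0, 2, 0) [+z clear] — {P1, P3, P6, P7}
5. P12@(0, 2, 1) [+y clear] — {P1, P12, P3, P6, P7}
6. P9@(1, 2, 1) [-y clear] — {P1, P12, P3, P6, P7, P9}
7. P2@(0, 2, 2) [+z clear] — {P1, P12, P2, P3, P6, P7, P9}
8. P5@(1, 2, 0) [-y clear] — {P1, P12, P2, P3, P5, P6, P7, P9}
9. P4@(1, 2, 2) [+x clear] — {P1, P12, P2, P3, P4, P5, P6, P7, P9}
10. P8@(2, 2, 2) [+y clear] — {P1, P12, P2, P3, P4, P5, P6, P7, P8, P9}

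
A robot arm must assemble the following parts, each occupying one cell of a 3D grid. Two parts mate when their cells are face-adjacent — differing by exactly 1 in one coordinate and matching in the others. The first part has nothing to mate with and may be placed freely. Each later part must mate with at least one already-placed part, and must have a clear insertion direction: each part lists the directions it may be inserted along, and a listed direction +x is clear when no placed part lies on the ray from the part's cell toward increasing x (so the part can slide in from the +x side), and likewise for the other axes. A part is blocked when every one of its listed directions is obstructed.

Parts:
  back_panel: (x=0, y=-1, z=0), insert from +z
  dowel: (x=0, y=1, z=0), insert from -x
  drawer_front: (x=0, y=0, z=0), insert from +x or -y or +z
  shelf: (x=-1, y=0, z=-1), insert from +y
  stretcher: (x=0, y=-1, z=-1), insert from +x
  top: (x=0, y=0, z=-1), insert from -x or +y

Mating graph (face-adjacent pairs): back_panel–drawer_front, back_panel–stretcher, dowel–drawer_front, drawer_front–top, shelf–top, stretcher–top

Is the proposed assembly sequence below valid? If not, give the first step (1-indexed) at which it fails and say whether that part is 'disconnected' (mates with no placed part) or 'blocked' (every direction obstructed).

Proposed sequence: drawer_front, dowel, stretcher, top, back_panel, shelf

1. drawer_front@(0, 0, 0) [+x clear] — {drawer_front}
2. dowel@(0, 1, 0) [-x clear] — {dowel, drawer_front}
3. stretcher@(0, -1, -1) — no placed neighbour ⇒ disconnected

Invalid at step 3 (disconnected)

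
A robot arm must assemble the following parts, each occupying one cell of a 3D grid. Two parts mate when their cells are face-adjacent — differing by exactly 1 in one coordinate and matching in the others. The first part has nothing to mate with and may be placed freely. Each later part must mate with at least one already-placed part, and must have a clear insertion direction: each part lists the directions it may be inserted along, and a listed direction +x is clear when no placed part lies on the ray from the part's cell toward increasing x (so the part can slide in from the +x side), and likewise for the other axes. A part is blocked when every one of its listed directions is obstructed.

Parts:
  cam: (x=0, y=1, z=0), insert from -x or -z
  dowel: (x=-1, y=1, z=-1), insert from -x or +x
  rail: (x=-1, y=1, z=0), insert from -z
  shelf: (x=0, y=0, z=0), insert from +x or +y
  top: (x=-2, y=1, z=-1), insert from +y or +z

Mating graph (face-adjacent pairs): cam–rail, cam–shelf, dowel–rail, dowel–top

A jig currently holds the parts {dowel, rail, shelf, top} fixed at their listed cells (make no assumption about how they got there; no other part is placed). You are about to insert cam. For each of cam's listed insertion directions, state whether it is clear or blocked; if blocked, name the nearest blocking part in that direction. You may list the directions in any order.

-x: nearest on ray is rail@(-1, 1, 0) ⇒ blocked
-z: ray from cam(0, 1, 0) has no placed part ⇒ clear

-x: blocked by rail; -z: clear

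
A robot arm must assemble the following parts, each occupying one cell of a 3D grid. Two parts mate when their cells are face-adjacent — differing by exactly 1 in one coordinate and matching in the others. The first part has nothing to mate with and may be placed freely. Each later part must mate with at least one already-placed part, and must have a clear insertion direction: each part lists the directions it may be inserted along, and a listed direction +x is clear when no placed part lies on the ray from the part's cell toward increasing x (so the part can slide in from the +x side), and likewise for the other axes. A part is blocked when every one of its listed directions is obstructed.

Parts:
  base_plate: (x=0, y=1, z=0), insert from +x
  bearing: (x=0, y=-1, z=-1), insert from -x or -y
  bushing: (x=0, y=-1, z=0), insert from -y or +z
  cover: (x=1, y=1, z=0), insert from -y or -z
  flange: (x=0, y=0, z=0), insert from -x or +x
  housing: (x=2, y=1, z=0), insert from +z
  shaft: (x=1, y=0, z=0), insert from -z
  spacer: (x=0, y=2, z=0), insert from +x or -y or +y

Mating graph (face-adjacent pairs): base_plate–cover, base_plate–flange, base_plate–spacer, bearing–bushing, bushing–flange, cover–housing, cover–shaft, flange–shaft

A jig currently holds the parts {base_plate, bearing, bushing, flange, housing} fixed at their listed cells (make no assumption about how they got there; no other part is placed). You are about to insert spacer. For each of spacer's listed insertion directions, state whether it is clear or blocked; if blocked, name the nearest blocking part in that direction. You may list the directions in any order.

+x: ray from spacer(0, 2, 0) has no placed part ⇒ clear
-y: nearest on ray is base_plate@(0, 1, 0) ⇒ blocked
+y: ray from spacer(0, 2, 0) has no placed part ⇒ clear

+x: clear; +y: clear; -y: blocked by base_plate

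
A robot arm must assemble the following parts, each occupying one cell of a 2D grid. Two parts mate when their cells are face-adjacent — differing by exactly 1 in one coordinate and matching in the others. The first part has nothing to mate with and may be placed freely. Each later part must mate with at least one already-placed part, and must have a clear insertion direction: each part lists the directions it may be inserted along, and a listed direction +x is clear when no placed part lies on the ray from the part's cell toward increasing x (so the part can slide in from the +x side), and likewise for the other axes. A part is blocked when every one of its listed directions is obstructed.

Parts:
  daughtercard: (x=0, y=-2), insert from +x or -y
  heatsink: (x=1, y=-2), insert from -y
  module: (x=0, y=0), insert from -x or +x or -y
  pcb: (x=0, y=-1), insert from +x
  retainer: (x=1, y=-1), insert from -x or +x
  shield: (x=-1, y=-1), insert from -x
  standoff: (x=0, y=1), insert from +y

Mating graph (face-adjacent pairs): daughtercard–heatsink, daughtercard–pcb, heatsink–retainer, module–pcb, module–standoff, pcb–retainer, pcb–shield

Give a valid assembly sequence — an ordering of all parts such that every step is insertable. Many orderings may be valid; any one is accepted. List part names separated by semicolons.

standoff; module; pcb; daughtercard; heatsink; shield; retainer

1. standoff@(0, 1) [+y clear] — {standoff}
2. module@(0, 0) [-x clear] — {module, standoff}
3. pcb@(0, -1) [+x clear] — {module, pcb, standoff}
4. daughtercard@(0, -2) [+x clear] — {daughtercard, module, pcb, standoff}
5. heatsink@(1, -2) [-y clear] — {daughtercard, heatsink, module, pcb, standoff}
6. shield@(-1, -1) [-x clear] — {daughtercard, heatsink, module, pcb, shield, standoff}
7. retainer@(1, -1) [+x clear] — {daughtercard, heatsink, module, pcb, retainer, shield, standoff}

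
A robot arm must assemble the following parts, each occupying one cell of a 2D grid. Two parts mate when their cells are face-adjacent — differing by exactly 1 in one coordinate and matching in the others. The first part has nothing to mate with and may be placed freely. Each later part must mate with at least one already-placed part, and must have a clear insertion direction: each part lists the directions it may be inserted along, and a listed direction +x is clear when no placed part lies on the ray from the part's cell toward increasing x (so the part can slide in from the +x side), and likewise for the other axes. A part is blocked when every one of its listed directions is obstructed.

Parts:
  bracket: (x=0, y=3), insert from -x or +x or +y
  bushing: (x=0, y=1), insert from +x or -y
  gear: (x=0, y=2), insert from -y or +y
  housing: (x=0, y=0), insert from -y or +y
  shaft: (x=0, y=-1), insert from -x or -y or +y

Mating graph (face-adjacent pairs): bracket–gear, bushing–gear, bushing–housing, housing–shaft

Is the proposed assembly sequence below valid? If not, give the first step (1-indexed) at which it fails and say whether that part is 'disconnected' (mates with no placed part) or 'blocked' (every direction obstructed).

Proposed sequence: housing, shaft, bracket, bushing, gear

Invalid at step 3 (disconnected)

1. housing@(0, 0) [-y clear] — {housing}
2. shaft@(0, -1) [-x clear] — {housing, shaft}
3. bracket@(0, 3) — no placed neighbour ⇒ disconnected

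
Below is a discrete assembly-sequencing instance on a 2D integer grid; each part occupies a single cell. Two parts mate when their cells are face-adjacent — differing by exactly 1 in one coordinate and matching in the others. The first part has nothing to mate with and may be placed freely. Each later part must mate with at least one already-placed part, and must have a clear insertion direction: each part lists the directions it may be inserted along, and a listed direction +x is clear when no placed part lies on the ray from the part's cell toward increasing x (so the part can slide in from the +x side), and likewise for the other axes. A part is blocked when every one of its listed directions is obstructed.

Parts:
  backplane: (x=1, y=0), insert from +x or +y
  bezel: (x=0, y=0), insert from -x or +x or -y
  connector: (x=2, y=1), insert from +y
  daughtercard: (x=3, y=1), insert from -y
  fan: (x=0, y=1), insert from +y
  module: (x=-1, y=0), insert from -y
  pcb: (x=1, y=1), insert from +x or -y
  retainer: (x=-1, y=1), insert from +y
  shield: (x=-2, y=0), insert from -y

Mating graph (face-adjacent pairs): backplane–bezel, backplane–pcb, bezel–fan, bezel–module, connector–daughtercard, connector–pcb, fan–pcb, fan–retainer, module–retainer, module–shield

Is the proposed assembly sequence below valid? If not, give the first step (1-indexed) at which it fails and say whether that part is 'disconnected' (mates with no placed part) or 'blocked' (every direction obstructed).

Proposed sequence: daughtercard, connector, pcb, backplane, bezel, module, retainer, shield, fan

1. daughtercard@(3, 1) [-y clear] — {daughtercard}
2. connector@(2, 1) [+y clear] — {connector, daughtercard}
3. pcb@(1, 1) [-y clear] — {connector, daughtercard, pcb}
4. backplane@(1, 0) [+x clear] — {backplane, connector, daughtercard, pcb}
5. bezel@(0, 0) [-x clear] — {backplane, bezel, connector, daughtercard, pcb}
6. module@(-1, 0) [-y clear] — {backplane, bezel, connector, daughtercard, module, pcb}
7. retainer@(-1, 1) [+y clear] — {backplane, bezel, connector, daughtercard, module, pcb, retainer}
8. shield@(-2, 0) [-y clear] — {backplane, bezel, connector, daughtercard, module, pcb, retainer, shield}
9. fan@(0, 1) [+y clear] — {backplane, bezel, connector, daughtercard, fan, module, pcb, retainer, shield}

Valid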